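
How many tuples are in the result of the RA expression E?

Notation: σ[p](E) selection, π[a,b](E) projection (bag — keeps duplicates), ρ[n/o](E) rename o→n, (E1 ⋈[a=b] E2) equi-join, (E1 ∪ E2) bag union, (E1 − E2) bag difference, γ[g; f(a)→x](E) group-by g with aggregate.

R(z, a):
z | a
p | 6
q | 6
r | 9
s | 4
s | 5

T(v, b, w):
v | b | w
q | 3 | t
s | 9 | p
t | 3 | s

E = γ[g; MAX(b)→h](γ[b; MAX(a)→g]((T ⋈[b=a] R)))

Subexpression sizes:
  T → 3
  R → 5
  (T ⋈[b=a] R) → 1
  γ[b; MAX(a)→g]((T ⋈[b=a] R)) → 1
  γ[g; MAX(b)→h](γ[b; MAX(a)→g]((T ⋈[b=a] R))) → 1

|E| = 1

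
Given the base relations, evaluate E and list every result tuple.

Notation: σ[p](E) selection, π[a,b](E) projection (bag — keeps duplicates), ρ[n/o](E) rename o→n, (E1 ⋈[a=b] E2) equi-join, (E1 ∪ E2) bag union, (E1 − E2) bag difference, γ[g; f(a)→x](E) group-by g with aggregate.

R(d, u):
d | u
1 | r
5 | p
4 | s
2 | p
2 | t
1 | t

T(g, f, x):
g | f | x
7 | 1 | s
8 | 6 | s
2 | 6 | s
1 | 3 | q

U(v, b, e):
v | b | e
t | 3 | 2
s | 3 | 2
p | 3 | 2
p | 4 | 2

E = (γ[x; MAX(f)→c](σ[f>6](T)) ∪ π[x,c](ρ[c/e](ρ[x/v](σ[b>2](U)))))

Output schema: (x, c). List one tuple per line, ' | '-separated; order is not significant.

Per-node cardinality:
  T → 4
  σ[f>6](T) → 0
  γ[x; MAX(f)→c](σ[f>6](T)) → 0
  U → 4
  σ[b>2](U) → 4
  ρ[x/v](σ[b>2](U)) → 4
  ρ[c/e](ρ[x/v](σ[b>2](U))) → 4
  π[x,c](ρ[c/e](ρ[x/v](σ[b>2](U)))) → 4
  (γ[x; MAX(f)→c](σ[f>6](T)) ∪ π[x,c](ρ[c/e](ρ[x/v](σ[b>2](U))))) → 4

== RESULT ==
x | c
p | 2
p | 2
s | 2
t | 2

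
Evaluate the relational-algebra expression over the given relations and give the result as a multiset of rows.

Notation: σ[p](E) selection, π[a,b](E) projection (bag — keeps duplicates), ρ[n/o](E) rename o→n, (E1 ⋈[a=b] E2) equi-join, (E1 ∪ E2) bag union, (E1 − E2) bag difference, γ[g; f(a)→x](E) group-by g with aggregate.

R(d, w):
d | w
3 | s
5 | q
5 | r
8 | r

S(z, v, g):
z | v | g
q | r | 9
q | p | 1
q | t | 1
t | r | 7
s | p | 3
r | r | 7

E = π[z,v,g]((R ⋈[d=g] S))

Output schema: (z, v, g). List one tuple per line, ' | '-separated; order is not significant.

Subexpression sizes:
  R → 4
  S → 6
  (R ⋈[d=g] S) → 1
  π[z,v,g]((R ⋈[d=g] S)) → 1

== RESULT ==
z | v | g
s | p | 3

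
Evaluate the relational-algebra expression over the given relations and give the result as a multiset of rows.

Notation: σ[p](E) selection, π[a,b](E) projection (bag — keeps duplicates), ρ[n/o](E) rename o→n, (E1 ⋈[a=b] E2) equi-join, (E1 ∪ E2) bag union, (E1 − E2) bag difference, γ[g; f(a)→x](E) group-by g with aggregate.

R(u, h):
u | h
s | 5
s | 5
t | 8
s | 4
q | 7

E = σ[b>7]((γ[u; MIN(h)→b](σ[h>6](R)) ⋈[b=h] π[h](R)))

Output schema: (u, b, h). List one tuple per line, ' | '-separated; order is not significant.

Stepwise |·|:
  R → 5
  σ[h>6](R) → 2
  γ[u; MIN(h)→b](σ[h>6](R)) → 2
  R → 5
  π[h](R) → 5
  (γ[u; MIN(h)→b](σ[h>6](R)) ⋈[b=h] π[h](R)) → 2
  σ[b>7]((γ[u; MIN(h)→b](σ[h>6](R)) ⋈[b=h] π[h](R))) → 1

== RESULT ==
u | b | h
t | 8 | 8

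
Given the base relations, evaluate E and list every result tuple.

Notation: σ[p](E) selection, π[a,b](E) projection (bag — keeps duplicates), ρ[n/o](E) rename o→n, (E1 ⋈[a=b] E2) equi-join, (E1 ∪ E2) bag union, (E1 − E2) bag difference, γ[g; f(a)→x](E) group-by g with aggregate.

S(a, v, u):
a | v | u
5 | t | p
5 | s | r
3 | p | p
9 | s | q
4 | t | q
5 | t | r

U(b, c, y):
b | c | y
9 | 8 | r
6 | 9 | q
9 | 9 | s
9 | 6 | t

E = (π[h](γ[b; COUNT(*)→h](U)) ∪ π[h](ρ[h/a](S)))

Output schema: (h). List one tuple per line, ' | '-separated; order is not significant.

Row counts bottom-up:
  U → 4
  γ[b; COUNT(*)→h](U) → 2
  π[h](γ[b; COUNT(*)→h](U)) → 2
  S → 6
  ρ[h/a](S) → 6
  π[h](ρ[h/a](S)) → 6
  (π[h](γ[b; COUNT(*)→h](U)) ∪ π[h](ρ[h/a](S))) → 8

== RESULT ==
h
1
3
3
4
5
5
5
9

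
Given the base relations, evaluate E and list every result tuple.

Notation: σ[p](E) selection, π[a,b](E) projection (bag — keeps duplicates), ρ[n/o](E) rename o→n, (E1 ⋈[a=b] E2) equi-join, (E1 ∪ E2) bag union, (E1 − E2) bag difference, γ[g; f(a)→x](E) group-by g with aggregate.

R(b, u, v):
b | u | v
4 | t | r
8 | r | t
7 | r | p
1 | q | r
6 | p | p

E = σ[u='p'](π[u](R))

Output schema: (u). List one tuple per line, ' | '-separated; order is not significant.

Stepwise |·|:
  R → 5
  π[u](R) → 5
  σ[u='p'](π[u](R)) → 1

== RESULT ==
u
p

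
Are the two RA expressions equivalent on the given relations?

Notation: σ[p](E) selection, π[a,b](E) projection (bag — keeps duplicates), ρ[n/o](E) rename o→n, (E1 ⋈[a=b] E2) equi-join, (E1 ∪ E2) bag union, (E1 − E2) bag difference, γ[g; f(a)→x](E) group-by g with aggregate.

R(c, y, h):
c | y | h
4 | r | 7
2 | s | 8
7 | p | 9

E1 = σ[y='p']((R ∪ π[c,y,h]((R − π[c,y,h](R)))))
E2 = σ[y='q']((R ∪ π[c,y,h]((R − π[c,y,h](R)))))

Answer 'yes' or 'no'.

E1 row counts bottom-up:
  R → 3
  R → 3
  R → 3
  π[c,y,h](R) → 3
  (R − π[c,y,h](R)) → 0
  π[c,y,h]((R − π[c,y,h](R))) → 0
  (R ∪ π[c,y,h]((R − π[c,y,h](R)))) → 3
  σ[y='p']((R ∪ π[c,y,h]((R − π[c,y,h](R))))) → 1
E2 row counts bottom-up:
  R → 3
  R → 3
  R → 3
  π[c,y,h](R) → 3
  (R − π[c,y,h](R)) → 0
  π[c,y,h]((R − π[c,y,h](R))) → 0
  (R ∪ π[c,y,h]((R − π[c,y,h](R)))) → 3
  σ[y='q']((R ∪ π[c,y,h]((R − π[c,y,h](R))))) → 0

E1 result:
c | y | h
7 | p | 9
E2 result:
c | y | h
(0 rows)
Witness: (7, 'p', 9) appears 1× in E1 but 0× in E2.

no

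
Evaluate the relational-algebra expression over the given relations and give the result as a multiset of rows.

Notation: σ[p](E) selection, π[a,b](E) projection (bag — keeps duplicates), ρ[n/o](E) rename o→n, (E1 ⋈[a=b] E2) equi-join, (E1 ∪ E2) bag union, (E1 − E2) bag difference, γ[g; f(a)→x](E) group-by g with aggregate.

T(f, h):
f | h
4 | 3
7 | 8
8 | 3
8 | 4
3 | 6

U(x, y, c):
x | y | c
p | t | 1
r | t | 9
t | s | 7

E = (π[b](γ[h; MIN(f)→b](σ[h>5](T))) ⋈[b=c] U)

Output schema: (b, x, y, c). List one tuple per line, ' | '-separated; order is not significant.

Subexpression sizes:
  T → 5
  σ[h>5](T) → 2
  γ[h; MIN(f)→b](σ[h>5](T)) → 2
  π[b](γ[h; MIN(f)→b](σ[h>5](T))) → 2
  U → 3
  (π[b](γ[h; MIN(f)→b](σ[h>5](T))) ⋈[b=c] U) → 1

== RESULT ==
b | x | y | c
7 | t | s | 7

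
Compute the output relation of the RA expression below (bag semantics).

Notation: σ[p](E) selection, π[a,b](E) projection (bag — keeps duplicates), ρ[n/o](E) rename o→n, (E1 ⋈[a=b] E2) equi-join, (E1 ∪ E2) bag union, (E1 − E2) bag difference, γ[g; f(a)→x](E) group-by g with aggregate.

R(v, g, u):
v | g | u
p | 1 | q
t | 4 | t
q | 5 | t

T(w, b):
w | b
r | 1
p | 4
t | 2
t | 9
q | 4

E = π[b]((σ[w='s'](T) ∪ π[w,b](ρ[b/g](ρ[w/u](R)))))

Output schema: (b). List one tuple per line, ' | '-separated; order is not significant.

Stepwise |·|:
  T → 5
  σ[w='s'](T) → 0
  R → 3
  ρ[w/u](R) → 3
  ρ[b/g](ρ[w/u](R)) → 3
  π[w,b](ρ[b/g](ρ[w/u](R))) → 3
  (σ[w='s'](T) ∪ π[w,b](ρ[b/g](ρ[w/u](R)))) → 3
  π[b]((σ[w='s'](T) ∪ π[w,b](ρ[b/g](ρ[w/u](R))))) → 3

== RESULT ==
b
1
4
5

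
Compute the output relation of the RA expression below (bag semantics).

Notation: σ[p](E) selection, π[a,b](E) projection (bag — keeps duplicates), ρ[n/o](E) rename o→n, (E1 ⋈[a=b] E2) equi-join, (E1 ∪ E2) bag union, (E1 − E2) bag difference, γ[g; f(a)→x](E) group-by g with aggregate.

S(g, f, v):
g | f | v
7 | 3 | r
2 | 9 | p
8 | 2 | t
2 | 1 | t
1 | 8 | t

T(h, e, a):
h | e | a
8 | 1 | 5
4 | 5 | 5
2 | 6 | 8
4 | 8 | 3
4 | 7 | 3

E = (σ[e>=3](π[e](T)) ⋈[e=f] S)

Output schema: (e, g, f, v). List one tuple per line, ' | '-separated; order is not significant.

Subexpression sizes:
  T → 5
  π[e](T) → 5
  σ[e>=3](π[e](T)) → 4
  S → 5
  (σ[e>=3](π[e](T)) ⋈[e=f] S) → 1

== RESULT ==
e | g | f | v
8 | 1 | 8 | t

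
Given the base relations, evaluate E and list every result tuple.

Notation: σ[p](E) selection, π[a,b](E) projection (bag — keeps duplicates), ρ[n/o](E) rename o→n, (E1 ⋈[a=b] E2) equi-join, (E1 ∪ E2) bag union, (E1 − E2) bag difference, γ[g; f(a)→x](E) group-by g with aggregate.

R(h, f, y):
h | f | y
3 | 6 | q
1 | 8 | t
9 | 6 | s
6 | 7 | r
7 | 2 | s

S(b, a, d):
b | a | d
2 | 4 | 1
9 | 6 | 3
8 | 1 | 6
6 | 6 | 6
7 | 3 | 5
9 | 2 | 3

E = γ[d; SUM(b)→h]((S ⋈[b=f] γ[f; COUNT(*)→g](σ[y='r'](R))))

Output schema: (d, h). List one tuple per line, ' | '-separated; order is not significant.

Per-node cardinality:
  S → 6
  R → 5
  σ[y='r'](R) → 1
  γ[f; COUNT(*)→g](σ[y='r'](R)) → 1
  (S ⋈[b=f] γ[f; COUNT(*)→g](σ[y='r'](R))) → 1
  γ[d; SUM(b)→h]((S ⋈[b=f] γ[f; COUNT(*)→g](σ[y='r'](R)))) → 1

== RESULT ==
d | h
5 | 7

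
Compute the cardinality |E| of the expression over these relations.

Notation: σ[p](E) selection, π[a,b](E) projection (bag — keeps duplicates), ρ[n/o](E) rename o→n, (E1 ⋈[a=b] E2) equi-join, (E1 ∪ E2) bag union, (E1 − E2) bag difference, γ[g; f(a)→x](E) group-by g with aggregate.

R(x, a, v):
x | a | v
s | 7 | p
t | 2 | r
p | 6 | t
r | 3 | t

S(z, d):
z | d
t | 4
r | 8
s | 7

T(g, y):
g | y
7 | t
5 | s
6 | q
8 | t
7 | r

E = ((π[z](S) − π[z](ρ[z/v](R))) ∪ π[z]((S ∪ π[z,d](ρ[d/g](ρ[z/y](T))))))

Subexpression sizes:
  S → 3
  π[z](S) → 3
  R → 4
  ρ[z/v](R) → 4
  π[z](ρ[z/v](R)) → 4
  (π[z](S) − π[z](ρ[z/v](R))) → 1
  S → 3
  T → 5
  ρ[z/y](T) → 5
  ρ[d/g](ρ[z/y](T)) → 5
  π[z,d](ρ[d/g](ρ[z/y](T))) → 5
  (S ∪ π[z,d](ρ[d/g](ρ[z/y](T)))) → 8
  π[z]((S ∪ π[z,d](ρ[d/g](ρ[z/y](T))))) → 8
  ((π[z](S) − π[z](ρ[z/v](R))) ∪ π[z]((S ∪ π[z,d](ρ[d/g](ρ[z/y](T)))))) → 9

|E| = 9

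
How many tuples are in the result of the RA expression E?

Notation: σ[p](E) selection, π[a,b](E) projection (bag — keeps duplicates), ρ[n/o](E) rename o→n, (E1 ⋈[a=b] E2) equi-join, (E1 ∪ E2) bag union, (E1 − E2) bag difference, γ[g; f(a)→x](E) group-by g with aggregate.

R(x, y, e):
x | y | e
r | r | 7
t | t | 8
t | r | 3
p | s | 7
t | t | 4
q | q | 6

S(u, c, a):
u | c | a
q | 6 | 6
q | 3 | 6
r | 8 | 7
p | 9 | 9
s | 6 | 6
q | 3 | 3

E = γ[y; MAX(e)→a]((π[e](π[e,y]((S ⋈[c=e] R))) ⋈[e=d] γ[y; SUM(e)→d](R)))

Subexpression sizes:
  S → 6
  R → 6
  (S ⋈[c=e] R) → 5
  π[e,y]((S ⋈[c=e] R)) → 5
  π[e](π[e,y]((S ⋈[c=e] R))) → 5
  R → 6
  γ[y; SUM(e)→d](R) → 4
  (π[e](π[e,y]((S ⋈[c=e] R))) ⋈[e=d] γ[y; SUM(e)→d](R)) → 2
  γ[y; MAX(e)→a]((π[e](π[e,y]((S ⋈[c=e] R))) ⋈[e=d] γ[y; SUM(e)→d](R))) → 1

|E| = 1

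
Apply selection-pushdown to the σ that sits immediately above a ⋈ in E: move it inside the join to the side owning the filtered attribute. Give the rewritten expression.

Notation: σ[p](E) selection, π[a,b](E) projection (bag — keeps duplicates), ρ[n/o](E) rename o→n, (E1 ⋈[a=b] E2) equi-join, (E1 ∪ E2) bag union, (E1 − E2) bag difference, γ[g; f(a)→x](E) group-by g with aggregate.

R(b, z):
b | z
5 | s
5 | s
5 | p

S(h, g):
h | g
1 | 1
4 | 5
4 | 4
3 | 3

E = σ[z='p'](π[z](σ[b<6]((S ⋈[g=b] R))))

σ filters on b, owned by the right side.
E' = σ[z='p'](π[z]((S ⋈[g=b] σ[b<6](R))))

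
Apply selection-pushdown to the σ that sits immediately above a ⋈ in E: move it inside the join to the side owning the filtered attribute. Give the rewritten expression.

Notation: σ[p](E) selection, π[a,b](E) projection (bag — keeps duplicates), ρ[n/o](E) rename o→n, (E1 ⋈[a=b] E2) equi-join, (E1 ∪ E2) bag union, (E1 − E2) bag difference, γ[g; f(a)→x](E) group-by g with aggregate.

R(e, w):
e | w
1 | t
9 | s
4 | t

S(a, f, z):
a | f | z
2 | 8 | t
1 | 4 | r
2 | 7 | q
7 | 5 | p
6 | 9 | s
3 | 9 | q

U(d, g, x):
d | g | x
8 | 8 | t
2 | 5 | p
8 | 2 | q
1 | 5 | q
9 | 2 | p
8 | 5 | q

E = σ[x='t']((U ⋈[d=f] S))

σ filters on x, owned by the left side.
E' = (σ[x='t'](U) ⋈[d=f] S)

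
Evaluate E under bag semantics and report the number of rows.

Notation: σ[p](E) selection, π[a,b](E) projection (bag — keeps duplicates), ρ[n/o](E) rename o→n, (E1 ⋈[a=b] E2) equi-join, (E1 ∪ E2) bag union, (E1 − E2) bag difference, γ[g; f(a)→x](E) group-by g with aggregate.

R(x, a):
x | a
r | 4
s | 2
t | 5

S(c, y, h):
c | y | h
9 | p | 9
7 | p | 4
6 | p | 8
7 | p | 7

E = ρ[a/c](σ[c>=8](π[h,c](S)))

Per-node cardinality:
  S → 4
  π[h,c](S) → 4
  σ[c>=8](π[h,c](S)) → 1
  ρ[a/c](σ[c>=8](π[h,c](S))) → 1

|E| = 1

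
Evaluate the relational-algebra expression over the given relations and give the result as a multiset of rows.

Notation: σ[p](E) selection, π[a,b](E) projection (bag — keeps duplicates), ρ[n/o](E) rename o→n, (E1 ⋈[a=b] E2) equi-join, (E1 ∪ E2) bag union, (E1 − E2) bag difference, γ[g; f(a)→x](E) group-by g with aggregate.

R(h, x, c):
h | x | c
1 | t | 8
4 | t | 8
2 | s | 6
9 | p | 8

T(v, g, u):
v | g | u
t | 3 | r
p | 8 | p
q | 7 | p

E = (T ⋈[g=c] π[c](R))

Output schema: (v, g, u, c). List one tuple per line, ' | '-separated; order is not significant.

Stepwise |·|:
  T → 3
  R → 4
  π[c](R) → 4
  (T ⋈[g=c] π[c](R)) → 3

== RESULT ==
v | g | u | c
p | 8 | p | 8
p | 8 | p | 8
p | 8 | p | 8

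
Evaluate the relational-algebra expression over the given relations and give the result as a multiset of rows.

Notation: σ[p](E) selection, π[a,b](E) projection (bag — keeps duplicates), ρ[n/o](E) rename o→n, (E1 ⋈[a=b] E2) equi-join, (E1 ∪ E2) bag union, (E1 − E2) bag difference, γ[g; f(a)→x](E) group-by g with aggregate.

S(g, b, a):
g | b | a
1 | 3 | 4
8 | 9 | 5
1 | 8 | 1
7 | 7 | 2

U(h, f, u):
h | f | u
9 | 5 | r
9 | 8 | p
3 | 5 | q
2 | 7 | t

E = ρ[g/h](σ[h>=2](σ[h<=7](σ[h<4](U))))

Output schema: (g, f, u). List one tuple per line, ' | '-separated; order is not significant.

Stepwise |·|:
  U → 4
  σ[h<4](U) → 2
  σ[h<=7](σ[h<4](U)) → 2
  σ[h>=2](σ[h<=7](σ[h<4](U))) → 2
  ρ[g/h](σ[h>=2](σ[h<=7](σ[h<4](U)))) → 2

== RESULT ==
g | f | u
2 | 7 | t
3 | 5 | q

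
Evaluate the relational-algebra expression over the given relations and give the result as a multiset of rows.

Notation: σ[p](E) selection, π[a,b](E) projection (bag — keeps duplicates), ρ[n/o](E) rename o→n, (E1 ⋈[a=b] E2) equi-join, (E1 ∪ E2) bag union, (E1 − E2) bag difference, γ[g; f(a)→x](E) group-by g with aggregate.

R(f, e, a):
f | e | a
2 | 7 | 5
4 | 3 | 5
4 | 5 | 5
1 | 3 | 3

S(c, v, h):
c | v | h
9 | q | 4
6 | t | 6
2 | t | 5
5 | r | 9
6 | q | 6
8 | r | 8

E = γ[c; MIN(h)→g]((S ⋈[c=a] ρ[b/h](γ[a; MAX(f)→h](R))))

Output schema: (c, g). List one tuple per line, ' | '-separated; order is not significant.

Subexpression sizes:
  S → 6
  R → 4
  γ[a; MAX(f)→h](R) → 2
  ρ[b/h](γ[a; MAX(f)→h](R)) → 2
  (S ⋈[c=a] ρ[b/h](γ[a; MAX(f)→h](R))) → 1
  γ[c; MIN(h)→g]((S ⋈[c=a] ρ[b/h](γ[a; MAX(f)→h](R)))) → 1

== RESULT ==
c | g
5 | 9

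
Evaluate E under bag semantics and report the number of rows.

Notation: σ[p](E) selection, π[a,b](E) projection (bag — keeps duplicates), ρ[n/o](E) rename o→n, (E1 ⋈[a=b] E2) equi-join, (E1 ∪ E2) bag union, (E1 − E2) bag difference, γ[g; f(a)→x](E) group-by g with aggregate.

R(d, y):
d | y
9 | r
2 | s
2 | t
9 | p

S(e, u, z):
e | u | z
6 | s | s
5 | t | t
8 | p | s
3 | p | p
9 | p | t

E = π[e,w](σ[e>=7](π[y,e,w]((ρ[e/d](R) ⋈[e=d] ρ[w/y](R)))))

Subexpression sizes:
  R → 4
  ρ[e/d](R) → 4
  R → 4
  ρ[w/y](R) → 4
  (ρ[e/d](R) ⋈[e=d] ρ[w/y](R)) → 8
  π[y,e,w]((ρ[e/d](R) ⋈[e=d] ρ[w/y](R))) → 8
  σ[e>=7](π[y,e,w]((ρ[e/d](R) ⋈[e=d] ρ[w/y](R)))) → 4
  π[e,w](σ[e>=7](π[y,e,w]((ρ[e/d](R) ⋈[e=d] ρ[w/y](R))))) → 4

|E| = 4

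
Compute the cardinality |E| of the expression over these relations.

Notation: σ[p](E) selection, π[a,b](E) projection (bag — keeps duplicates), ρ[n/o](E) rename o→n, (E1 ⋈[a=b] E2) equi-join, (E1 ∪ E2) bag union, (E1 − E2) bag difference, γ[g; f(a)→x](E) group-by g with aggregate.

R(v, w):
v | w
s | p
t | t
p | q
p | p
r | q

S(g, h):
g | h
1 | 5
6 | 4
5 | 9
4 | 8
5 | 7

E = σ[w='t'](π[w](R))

Row counts bottom-up:
  R → 5
  π[w](R) → 5
  σ[w='t'](π[w](R)) → 1

|E| = 1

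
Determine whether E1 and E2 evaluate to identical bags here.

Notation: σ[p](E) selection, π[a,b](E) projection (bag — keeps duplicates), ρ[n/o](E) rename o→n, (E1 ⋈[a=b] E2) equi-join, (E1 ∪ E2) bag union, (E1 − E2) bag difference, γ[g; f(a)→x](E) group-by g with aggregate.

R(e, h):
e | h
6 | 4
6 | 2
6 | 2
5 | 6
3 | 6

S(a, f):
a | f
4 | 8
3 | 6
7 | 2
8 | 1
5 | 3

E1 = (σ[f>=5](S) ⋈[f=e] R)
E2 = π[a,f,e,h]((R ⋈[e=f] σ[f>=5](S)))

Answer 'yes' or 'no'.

E1 subexpression sizes:
  S → 5
  σ[f>=5](S) → 2
  R → 5
  (σ[f>=5](S) ⋈[f=e] R) → 3
E2 subexpression sizes:
  R → 5
  S → 5
  σ[f>=5](S) → 2
  (R ⋈[e=f] σ[f>=5](S)) → 3
  π[a,f,e,h]((R ⋈[e=f] σ[f>=5](S))) → 3

E1 and E2 produce the same multiset:
a | f | e | h
3 | 6 | 6 | 2
3 | 6 | 6 | 2
3 | 6 | 6 | 4

yes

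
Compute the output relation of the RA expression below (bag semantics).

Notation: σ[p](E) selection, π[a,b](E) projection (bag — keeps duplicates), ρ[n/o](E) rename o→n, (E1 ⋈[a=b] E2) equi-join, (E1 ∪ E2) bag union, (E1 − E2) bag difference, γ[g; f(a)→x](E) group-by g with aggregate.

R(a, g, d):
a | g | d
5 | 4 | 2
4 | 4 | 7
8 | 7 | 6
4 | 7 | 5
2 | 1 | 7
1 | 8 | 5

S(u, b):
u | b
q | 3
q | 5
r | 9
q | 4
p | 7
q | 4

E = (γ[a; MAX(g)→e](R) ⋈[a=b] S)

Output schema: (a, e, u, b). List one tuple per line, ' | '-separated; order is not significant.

Subexpression sizes:
  R → 6
  γ[a; MAX(g)→e](R) → 5
  S → 6
  (γ[a; MAX(g)→e](R) ⋈[a=b] S) → 3

== RESULT ==
a | e | u | b
4 | 7 | q | 4
4 | 7 | q | 4
5 | 4 | q | 5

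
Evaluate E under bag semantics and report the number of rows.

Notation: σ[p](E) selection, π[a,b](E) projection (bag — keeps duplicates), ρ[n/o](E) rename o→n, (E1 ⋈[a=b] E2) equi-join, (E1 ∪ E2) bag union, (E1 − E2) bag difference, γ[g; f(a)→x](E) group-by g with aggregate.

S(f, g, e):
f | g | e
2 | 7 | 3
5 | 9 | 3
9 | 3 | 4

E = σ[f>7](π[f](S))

Row counts bottom-up:
  S → 3
  π[f](S) → 3
  σ[f>7](π[f](S)) → 1

|E| = 1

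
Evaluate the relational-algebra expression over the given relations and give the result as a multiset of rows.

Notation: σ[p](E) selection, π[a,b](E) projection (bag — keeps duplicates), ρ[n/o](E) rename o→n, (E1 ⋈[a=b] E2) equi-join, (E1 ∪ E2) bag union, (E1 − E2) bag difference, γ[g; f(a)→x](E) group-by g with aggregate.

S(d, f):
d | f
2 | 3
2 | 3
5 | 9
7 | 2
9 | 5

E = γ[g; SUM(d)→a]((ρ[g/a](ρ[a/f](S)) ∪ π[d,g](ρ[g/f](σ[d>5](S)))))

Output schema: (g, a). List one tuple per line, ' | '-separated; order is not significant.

Row counts bottom-up:
  S → 5
  ρ[a/f](S) → 5
  ρ[g/a](ρ[a/f](S)) → 5
  S → 5
  σ[d>5](S) → 2
  ρ[g/f](σ[d>5](S)) → 2
  π[d,g](ρ[g/f](σ[d>5](S))) → 2
  (ρ[g/a](ρ[a/f](S)) ∪ π[d,g](ρ[g/f](σ[d>5](S)))) → 7
  γ[g; SUM(d)→a]((ρ[g/a](ρ[a/f](S)) ∪ π[d,g](ρ[g/f](σ[d>5](S))))) → 4

== RESULT ==
g | a
2 | 14
3 | 4
5 | 18
9 | 5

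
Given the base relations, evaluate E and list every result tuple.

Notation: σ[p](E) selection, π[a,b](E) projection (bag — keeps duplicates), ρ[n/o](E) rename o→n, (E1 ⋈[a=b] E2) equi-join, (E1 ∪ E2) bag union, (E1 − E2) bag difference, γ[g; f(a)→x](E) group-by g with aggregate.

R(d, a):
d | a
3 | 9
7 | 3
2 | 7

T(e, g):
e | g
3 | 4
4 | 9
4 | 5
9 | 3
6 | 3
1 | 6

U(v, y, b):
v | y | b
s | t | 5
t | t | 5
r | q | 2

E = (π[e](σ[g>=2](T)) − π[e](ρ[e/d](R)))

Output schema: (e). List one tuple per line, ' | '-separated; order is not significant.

Stepwise |·|:
  T → 6
  σ[g>=2](T) → 6
  π[e](σ[g>=2](T)) → 6
  R → 3
  ρ[e/d](R) → 3
  π[e](ρ[e/d](R)) → 3
  (π[e](σ[g>=2](T)) − π[e](ρ[e/d](R))) → 5

== RESULT ==
e
1
4
4
6
9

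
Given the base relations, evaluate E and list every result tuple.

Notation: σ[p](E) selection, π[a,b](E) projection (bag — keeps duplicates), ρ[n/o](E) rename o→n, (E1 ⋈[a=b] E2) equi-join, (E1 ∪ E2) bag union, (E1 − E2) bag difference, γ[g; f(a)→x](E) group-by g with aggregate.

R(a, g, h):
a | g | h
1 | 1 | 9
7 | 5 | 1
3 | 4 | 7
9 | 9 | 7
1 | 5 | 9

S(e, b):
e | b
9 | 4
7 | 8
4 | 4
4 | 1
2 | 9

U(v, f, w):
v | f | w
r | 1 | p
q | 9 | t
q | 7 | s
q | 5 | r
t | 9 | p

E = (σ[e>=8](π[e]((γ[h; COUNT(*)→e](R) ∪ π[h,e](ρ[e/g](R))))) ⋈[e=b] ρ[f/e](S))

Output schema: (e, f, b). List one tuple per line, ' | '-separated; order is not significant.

Subexpression sizes:
  R → 5
  γ[h; COUNT(*)→e](R) → 3
  R → 5
  ρ[e/g](R) → 5
  π[h,e](ρ[e/g](R)) → 5
  (γ[h; COUNT(*)→e](R) ∪ π[h,e](ρ[e/g](R))) → 8
  π[e]((γ[h; COUNT(*)→e](R) ∪ π[h,e](ρ[e/g](R)))) → 8
  σ[e>=8](π[e]((γ[h; COUNT(*)→e](R) ∪ π[h,e](ρ[e/g](R))))) → 1
  S → 5
  ρ[f/e](S) → 5
  (σ[e>=8](π[e]((γ[h; COUNT(*)→e](R) ∪ π[h,e](ρ[e/g](R))))) ⋈[e=b] ρ[f/e](S)) → 1

== RESULT ==
e | f | b
9 | 2 | 9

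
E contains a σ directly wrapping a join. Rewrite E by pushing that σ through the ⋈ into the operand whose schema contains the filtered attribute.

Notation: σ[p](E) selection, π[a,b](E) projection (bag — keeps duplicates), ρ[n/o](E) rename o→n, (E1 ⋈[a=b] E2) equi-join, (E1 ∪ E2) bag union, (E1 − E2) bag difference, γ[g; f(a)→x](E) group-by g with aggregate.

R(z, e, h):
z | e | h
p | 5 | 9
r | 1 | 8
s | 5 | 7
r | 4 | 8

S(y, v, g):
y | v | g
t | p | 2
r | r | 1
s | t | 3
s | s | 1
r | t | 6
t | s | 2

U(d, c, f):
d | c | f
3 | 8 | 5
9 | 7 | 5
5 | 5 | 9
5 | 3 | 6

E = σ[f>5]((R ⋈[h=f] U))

σ filters on f, owned by the right side.
E' = (R ⋈[h=f] σ[f>5](U))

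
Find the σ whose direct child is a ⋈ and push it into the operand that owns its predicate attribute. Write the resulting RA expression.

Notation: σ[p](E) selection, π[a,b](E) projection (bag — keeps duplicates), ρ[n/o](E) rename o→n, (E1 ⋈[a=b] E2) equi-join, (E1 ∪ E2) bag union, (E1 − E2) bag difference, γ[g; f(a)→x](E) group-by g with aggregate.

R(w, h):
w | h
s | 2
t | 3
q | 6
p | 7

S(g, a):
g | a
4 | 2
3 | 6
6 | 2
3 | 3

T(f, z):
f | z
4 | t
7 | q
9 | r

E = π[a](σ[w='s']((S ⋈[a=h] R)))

σ filters on w, owned by the right side.
E' = π[a]((S ⋈[a=h] σ[w='s'](R)))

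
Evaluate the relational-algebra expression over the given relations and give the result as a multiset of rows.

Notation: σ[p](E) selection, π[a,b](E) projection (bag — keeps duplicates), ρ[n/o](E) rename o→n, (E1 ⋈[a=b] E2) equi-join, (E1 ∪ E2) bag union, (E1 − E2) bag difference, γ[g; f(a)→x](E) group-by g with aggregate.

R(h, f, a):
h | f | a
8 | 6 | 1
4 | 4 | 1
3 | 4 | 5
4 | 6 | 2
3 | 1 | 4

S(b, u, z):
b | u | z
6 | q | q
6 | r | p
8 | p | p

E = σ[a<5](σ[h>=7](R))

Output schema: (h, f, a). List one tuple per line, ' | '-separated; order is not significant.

Stepwise |·|:
  R → 5
  σ[h>=7](R) → 1
  σ[a<5](σ[h>=7](R)) → 1

== RESULT ==
h | f | a
8 | 6 | 1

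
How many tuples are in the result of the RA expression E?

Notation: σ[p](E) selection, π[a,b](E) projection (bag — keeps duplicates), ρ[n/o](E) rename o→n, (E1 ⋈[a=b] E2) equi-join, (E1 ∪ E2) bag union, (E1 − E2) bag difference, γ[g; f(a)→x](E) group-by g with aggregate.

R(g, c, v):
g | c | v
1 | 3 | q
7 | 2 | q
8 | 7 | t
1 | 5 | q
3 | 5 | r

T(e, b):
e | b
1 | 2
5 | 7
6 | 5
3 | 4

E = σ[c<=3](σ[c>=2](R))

Per-node cardinality:
  R → 5
  σ[c>=2](R) → 5
  σ[c<=3](σ[c>=2](R)) → 2

|E| = 2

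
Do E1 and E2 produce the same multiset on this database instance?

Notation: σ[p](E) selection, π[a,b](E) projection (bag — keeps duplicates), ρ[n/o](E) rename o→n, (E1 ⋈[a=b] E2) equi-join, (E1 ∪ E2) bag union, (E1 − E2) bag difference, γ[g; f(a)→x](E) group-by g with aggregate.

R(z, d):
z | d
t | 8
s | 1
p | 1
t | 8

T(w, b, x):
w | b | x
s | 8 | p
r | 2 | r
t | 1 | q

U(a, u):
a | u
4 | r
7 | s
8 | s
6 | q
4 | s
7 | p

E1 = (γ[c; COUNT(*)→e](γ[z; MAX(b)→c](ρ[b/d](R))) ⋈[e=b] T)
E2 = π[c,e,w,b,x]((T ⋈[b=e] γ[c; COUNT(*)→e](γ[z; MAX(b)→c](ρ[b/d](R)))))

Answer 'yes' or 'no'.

E1 row counts bottom-up:
  R → 4
  ρ[b/d](R) → 4
  γ[z; MAX(b)→c](ρ[b/d](R)) → 3
  γ[c; COUNT(*)→e](γ[z; MAX(b)→c](ρ[b/d](R))) → 2
  T → 3
  (γ[c; COUNT(*)→e](γ[z; MAX(b)→c](ρ[b/d](R))) ⋈[e=b] T) → 2
E2 row counts bottom-up:
  T → 3
  R → 4
  ρ[b/d](R) → 4
  γ[z; MAX(b)→c](ρ[b/d](R)) → 3
  γ[c; COUNT(*)→e](γ[z; MAX(b)→c](ρ[b/d](R))) → 2
  (T ⋈[b=e] γ[c; COUNT(*)→e](γ[z; MAX(b)→c](ρ[b/d](R)))) → 2
  π[c,e,w,b,x]((T ⋈[b=e] γ[c; COUNT(*)→e](γ[z; MAX(b)→c](ρ[b/d](R))))) → 2

E1 and E2 produce the same multiset:
c | e | w | b | x
1 | 2 | r | 2 | r
8 | 1 | t | 1 | q

yes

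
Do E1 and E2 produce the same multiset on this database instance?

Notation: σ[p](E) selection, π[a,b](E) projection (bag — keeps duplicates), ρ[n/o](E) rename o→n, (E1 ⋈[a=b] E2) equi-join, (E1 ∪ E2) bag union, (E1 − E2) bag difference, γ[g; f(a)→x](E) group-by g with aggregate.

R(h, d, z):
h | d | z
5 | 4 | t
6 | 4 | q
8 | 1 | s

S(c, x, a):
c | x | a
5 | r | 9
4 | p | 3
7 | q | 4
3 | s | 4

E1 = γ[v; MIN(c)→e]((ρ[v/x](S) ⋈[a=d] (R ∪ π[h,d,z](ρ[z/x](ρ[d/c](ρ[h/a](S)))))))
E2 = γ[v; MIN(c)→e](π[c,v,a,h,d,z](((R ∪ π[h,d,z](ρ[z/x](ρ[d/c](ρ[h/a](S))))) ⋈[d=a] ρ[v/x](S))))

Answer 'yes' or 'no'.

E1 per-node cardinality:
  S → 4
  ρ[v/x](S) → 4
  R → 3
  S → 4
  ρ[h/a](S) → 4
  ρ[d/c](ρ[h/a](S)) → 4
  ρ[z/x](ρ[d/c](ρ[h/a](S))) → 4
  π[h,d,z](ρ[z/x](ρ[d/c](ρ[h/a](S)))) → 4
  (R ∪ π[h,d,z](ρ[z/x](ρ[d/c](ρ[h/a](S))))) → 7
  (ρ[v/x](S) ⋈[a=d] (R ∪ π[h,d,z](ρ[z/x](ρ[d/c](ρ[h/a](S)))))) → 7
  γ[v; MIN(c)→e]((ρ[v/x](S) ⋈[a=d] (R ∪ π[h,d,z](ρ[z/x](ρ[d/c](ρ[h/a](S))))))) → 3
E2 per-node cardinality:
  R → 3
  S → 4
  ρ[h/a](S) → 4
  ρ[d/c](ρ[h/a](S)) → 4
  ρ[z/x](ρ[d/c](ρ[h/a](S))) → 4
  π[h,d,z](ρ[z/x](ρ[d/c](ρ[h/a](S)))) → 4
  (R ∪ π[h,d,z](ρ[z/x](ρ[d/c](ρ[h/a](S))))) → 7
  S → 4
  ρ[v/x](S) → 4
  ((R ∪ π[h,d,z](ρ[z/x](ρ[d/c](ρ[h/a](S))))) ⋈[d=a] ρ[v/x](S)) → 7
  π[c,v,a,h,d,z](((R ∪ π[h,d,z](ρ[z/x](ρ[d/c](ρ[h/a](S))))) ⋈[d=a] ρ[v/x](S))) → 7
  γ[v; MIN(c)→e](π[c,v,a,h,d,z](((R ∪ π[h,d,z](ρ[z/x](ρ[d/c](ρ[h/a](S))))) ⋈[d=a] ρ[v/x](S)))) → 3

E1 and E2 produce the same multiset:
v | e
p | 4
q | 7
s | 3

yes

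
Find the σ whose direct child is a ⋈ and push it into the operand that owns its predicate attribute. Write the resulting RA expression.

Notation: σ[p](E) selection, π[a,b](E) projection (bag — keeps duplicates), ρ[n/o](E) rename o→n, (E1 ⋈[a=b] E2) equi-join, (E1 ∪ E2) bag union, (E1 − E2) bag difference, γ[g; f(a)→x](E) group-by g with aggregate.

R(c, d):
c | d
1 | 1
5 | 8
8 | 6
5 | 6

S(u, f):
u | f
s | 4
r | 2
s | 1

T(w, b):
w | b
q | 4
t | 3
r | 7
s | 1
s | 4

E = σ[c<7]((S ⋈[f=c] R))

σ filters on c, owned by the right side.
E' = (S ⋈[f=c] σ[c<7](R))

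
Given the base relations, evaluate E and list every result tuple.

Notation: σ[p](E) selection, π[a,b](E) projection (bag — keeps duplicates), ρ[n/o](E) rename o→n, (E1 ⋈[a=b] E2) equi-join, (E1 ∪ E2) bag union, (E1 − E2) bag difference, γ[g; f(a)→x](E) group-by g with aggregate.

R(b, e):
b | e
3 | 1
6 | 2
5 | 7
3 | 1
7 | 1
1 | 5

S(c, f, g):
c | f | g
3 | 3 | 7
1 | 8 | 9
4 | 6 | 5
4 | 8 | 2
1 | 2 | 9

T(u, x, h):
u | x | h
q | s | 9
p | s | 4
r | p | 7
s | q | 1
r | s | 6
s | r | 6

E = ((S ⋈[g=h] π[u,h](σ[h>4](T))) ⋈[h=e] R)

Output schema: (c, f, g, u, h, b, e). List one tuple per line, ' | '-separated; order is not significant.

Stepwise |·|:
  S → 5
  T → 6
  σ[h>4](T) → 4
  π[u,h](σ[h>4](T)) → 4
  (S ⋈[g=h] π[u,h](σ[h>4](T))) → 3
  R → 6
  ((S ⋈[g=h] π[u,h](σ[h>4](T))) ⋈[h=e] R) → 1

== RESULT ==
c | f | g | u | h | b | e
3 | 3 | 7 | r | 7 | 5 | 7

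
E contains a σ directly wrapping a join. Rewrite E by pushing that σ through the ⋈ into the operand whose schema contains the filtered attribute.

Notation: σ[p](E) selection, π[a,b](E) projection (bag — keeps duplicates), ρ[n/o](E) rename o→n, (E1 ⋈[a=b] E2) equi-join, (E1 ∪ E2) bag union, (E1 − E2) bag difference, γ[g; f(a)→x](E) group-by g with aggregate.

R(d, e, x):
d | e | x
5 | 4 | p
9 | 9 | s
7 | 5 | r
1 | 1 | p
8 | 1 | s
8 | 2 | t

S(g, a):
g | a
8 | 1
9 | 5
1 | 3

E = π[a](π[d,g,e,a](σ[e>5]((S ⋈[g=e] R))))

σ filters on e, owned by the right side.
E' = π[a](π[d,g,e,a]((S ⋈[g=e] σ[e>5](R))))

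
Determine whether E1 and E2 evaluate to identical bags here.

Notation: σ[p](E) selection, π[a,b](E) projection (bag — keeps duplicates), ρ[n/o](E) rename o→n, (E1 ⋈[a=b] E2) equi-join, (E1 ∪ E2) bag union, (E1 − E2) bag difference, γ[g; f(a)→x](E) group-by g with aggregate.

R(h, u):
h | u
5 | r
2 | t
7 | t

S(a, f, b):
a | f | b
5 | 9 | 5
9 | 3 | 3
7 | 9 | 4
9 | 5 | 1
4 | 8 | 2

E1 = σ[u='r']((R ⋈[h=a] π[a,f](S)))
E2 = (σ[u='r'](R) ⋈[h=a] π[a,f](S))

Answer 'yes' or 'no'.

E1 row counts bottom-up:
  R → 3
  S → 5
  π[a,f](S) → 5
  (R ⋈[h=a] π[a,f](S)) → 2
  σ[u='r']((R ⋈[h=a] π[a,f](S))) → 1
E2 row counts bottom-up:
  R → 3
  σ[u='r'](R) → 1
  S → 5
  π[a,f](S) → 5
  (σ[u='r'](R) ⋈[h=a] π[a,f](S)) → 1

E1 and E2 produce the same multiset:
h | u | a | f
5 | r | 5 | 9

yes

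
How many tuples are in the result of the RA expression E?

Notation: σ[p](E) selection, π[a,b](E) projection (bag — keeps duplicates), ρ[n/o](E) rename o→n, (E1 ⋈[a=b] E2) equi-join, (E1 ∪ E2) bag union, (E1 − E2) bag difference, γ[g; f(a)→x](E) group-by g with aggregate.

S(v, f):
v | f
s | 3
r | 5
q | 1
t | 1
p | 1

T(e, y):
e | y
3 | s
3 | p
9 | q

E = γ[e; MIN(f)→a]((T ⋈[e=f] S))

Row counts bottom-up:
  T → 3
  S → 5
  (T ⋈[e=f] S) → 2
  γ[e; MIN(f)→a]((T ⋈[e=f] S)) → 1

|E| = 1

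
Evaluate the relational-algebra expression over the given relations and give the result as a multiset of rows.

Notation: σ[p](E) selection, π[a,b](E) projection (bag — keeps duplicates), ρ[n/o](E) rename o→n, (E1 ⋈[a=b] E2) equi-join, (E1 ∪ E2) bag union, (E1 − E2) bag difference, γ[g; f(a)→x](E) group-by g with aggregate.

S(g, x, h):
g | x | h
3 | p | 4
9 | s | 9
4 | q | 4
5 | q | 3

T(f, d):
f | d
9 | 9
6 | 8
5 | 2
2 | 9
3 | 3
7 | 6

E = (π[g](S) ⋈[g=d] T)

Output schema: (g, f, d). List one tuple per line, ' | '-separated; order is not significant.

Stepwise |·|:
  S → 4
  π[g](S) → 4
  T → 6
  (π[g](S) ⋈[g=d] T) → 3

== RESULT ==
g | f | d
3 | 3 | 3
9 | 2 | 9
9 | 9 | 9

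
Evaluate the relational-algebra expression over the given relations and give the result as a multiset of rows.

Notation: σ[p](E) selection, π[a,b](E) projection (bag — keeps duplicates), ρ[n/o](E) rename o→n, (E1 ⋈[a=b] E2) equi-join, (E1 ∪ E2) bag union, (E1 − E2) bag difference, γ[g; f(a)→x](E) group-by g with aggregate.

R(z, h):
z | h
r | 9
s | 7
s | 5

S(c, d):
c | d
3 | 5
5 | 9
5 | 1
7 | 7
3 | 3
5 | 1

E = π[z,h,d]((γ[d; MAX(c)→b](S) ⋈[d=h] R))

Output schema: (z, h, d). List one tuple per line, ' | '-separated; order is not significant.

Per-node cardinality:
  S → 6
  γ[d; MAX(c)→b](S) → 5
  R → 3
  (γ[d; MAX(c)→b](S) ⋈[d=h] R) → 3
  π[z,h,d]((γ[d; MAX(c)→b](S) ⋈[d=h] R)) → 3

== RESULT ==
z | h | d
r | 9 | 9
s | 5 | 5
s | 7 | 7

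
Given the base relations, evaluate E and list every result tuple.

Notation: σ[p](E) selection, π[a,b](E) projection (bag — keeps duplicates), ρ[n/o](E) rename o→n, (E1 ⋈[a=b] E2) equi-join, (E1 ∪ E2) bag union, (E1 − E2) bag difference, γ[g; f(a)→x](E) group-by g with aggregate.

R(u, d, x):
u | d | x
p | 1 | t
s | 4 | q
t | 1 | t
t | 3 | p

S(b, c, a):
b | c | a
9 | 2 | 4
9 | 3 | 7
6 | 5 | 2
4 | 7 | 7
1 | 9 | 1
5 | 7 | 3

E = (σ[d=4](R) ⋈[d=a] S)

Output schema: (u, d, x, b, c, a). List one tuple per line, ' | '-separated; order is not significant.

Row counts bottom-up:
  R → 4
  σ[d=4](R) → 1
  S → 6
  (σ[d=4](R) ⋈[d=a] S) → 1

== RESULT ==
u | d | x | b | c | a
s | 4 | q | 9 | 2 | 4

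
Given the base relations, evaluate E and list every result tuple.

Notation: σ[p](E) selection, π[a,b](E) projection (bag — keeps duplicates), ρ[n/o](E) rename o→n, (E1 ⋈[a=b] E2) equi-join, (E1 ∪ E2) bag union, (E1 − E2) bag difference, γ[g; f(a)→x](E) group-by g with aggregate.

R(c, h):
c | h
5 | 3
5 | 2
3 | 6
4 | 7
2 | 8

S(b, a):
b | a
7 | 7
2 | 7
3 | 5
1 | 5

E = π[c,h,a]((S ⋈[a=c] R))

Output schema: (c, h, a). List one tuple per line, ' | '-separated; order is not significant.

Per-node cardinality:
  S → 4
  R → 5
  (S ⋈[a=c] R) → 4
  π[c,h,a]((S ⋈[a=c] R)) → 4

== RESULT ==
c | h | a
5 | 2 | 5
5 | 2 | 5
5 | 3 | 5
5 | 3 | 5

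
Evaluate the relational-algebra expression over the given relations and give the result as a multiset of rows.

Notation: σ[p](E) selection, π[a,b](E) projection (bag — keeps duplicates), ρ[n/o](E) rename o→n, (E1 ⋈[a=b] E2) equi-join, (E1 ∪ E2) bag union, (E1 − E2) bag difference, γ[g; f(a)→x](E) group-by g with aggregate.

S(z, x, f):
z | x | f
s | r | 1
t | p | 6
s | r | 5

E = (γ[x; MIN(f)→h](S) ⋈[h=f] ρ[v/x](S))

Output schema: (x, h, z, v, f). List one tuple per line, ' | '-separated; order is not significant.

Per-node cardinality:
  S → 3
  γ[x; MIN(f)→h](S) → 2
  S → 3
  ρ[v/x](S) → 3
  (γ[x; MIN(f)→h](S) ⋈[h=f] ρ[v/x](S)) → 2

== RESULT ==
x | h | z | v | f
p | 6 | t | p | 6
r | 1 | s | r | 1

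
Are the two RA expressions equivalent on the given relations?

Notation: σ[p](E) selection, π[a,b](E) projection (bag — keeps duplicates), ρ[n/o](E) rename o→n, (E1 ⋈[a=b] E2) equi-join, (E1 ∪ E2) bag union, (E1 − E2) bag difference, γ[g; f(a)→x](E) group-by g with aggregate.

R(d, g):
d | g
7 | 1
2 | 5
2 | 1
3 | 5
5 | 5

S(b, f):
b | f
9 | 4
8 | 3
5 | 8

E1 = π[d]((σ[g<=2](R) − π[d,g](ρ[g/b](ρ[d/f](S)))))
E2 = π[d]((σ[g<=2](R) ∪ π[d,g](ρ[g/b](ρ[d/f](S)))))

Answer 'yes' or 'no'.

E1 row counts bottom-up:
  R → 5
  σ[g<=2](R) → 2
  S → 3
  ρ[d/f](S) → 3
  ρ[g/b](ρ[d/f](S)) → 3
  π[d,g](ρ[g/b](ρ[d/f](S))) → 3
  (σ[g<=2](R) − π[d,g](ρ[g/b](ρ[d/f](S)))) → 2
  π[d]((σ[g<=2](R) − π[d,g](ρ[g/b](ρ[d/f](S))))) → 2
E2 row counts bottom-up:
  R → 5
  σ[g<=2](R) → 2
  S → 3
  ρ[d/f](S) → 3
  ρ[g/b](ρ[d/f](S)) → 3
  π[d,g](ρ[g/b](ρ[d/f](S))) → 3
  (σ[g<=2](R) ∪ π[d,g](ρ[g/b](ρ[d/f](S)))) → 5
  π[d]((σ[g<=2](R) ∪ π[d,g](ρ[g/b](ρ[d/f](S))))) → 5

E1 result:
d
2
7
E2 result:
d
2
3
4
7
8
Witness: (8,) appears 0× in E1 but 1× in E2.

no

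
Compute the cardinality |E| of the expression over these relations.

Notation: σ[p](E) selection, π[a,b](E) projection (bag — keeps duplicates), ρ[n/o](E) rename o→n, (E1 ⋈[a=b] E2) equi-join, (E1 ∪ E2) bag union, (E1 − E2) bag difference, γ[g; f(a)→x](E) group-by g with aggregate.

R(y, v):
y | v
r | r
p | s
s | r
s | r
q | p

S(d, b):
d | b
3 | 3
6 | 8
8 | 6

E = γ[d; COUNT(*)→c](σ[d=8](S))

Subexpression sizes:
  S → 3
  σ[d=8](S) → 1
  γ[d; COUNT(*)→c](σ[d=8](S)) → 1

|E| = 1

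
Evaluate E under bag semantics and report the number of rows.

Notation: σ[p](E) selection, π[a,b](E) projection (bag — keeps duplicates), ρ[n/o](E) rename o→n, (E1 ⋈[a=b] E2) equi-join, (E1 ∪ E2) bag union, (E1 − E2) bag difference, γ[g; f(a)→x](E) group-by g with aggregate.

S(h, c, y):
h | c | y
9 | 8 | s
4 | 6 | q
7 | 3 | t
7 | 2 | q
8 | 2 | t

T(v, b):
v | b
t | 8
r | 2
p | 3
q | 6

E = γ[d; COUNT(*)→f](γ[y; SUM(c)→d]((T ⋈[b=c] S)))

Row counts bottom-up:
  T → 4
  S → 5
  (T ⋈[b=c] S) → 5
  γ[y; SUM(c)→d]((T ⋈[b=c] S)) → 3
  γ[d; COUNT(*)→f](γ[y; SUM(c)→d]((T ⋈[b=c] S))) → 2

|E| = 2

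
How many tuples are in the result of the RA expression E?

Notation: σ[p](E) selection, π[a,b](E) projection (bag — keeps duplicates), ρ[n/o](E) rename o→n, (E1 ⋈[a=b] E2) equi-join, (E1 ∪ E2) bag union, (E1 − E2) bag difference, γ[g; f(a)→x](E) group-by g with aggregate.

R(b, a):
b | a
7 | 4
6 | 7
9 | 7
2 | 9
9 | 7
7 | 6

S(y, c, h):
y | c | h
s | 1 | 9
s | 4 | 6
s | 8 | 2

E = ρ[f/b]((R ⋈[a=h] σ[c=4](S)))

Subexpression sizes:
  R → 6
  S → 3
  σ[c=4](S) → 1
  (R ⋈[a=h] σ[c=4](S)) → 1
  ρ[f/b]((R ⋈[a=h] σ[c=4](S))) → 1

|E| = 1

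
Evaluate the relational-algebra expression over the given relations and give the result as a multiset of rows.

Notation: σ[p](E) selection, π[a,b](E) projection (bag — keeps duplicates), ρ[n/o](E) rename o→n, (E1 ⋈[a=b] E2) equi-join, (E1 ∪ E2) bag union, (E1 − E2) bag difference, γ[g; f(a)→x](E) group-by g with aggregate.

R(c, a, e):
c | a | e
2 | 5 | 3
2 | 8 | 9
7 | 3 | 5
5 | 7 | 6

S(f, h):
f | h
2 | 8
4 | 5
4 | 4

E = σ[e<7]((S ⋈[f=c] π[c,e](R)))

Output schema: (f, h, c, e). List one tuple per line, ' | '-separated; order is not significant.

Stepwise |·|:
  S → 3
  R → 4
  π[c,e](R) → 4
  (S ⋈[f=c] π[c,e](R)) → 2
  σ[e<7]((S ⋈[f=c] π[c,e](R))) → 1

== RESULT ==
f | h | c | e
2 | 8 | 2 | 3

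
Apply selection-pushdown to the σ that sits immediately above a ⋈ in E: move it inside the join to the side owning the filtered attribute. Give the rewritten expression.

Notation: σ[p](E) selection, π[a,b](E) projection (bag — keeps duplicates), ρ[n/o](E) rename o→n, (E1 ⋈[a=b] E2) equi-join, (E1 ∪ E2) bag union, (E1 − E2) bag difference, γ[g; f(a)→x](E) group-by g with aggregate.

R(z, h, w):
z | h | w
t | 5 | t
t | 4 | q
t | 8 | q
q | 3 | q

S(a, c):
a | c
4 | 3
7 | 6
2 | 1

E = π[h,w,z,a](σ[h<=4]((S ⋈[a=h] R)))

σ filters on h, owned by the right side.
E' = π[h,w,z,a]((S ⋈[a=h] σ[h<=4](R)))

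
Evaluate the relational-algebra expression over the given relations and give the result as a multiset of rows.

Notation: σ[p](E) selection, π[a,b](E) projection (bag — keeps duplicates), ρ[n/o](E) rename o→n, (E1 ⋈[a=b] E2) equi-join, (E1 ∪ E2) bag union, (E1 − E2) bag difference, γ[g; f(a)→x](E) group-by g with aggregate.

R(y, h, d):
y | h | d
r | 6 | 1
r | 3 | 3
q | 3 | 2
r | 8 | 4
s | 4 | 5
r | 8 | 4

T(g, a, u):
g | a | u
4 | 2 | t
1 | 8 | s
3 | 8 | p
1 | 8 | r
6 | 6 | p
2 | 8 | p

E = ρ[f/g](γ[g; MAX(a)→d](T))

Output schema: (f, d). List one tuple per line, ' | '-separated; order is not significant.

Per-node cardinality:
  T → 6
  γ[g; MAX(a)→d](T) → 5
  ρ[f/g](γ[g; MAX(a)→d](T)) → 5

== RESULT ==
f | d
1 | 8
2 | 8
3 | 8
4 | 2
6 | 6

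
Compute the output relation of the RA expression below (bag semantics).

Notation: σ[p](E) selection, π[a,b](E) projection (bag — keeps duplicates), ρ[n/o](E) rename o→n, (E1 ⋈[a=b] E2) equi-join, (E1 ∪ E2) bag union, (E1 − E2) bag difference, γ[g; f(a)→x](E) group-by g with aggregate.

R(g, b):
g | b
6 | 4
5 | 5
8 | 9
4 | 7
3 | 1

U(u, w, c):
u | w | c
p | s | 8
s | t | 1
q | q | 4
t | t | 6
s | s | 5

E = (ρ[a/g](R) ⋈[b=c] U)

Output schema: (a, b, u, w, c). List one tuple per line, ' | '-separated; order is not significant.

Row counts bottom-up:
  R → 5
  ρ[a/g](R) → 5
  U → 5
  (ρ[a/g](R) ⋈[b=c] U) → 3

== RESULT ==
a | b | u | w | c
3 | 1 | s | t | 1
5 | 5 | s | s | 5
6 | 4 | q | q | 4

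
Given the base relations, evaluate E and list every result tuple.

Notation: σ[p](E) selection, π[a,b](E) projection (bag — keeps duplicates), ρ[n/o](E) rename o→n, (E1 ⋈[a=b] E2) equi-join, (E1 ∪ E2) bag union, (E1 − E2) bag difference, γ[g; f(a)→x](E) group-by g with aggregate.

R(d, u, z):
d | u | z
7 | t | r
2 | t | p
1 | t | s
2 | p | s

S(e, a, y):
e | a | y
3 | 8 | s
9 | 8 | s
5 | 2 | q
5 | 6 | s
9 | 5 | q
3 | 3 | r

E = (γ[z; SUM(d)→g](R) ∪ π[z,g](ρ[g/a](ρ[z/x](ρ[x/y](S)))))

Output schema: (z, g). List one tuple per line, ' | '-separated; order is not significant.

Subexpression sizes:
  R → 4
  γ[z; SUM(d)→g](R) → 3
  S → 6
  ρ[x/y](S) → 6
  ρ[z/x](ρ[x/y](S)) → 6
  ρ[g/a](ρ[z/x](ρ[x/y](S))) → 6
  π[z,g](ρ[g/a](ρ[z/x](ρ[x/y](S)))) → 6
  (γ[z; SUM(d)→g](R) ∪ π[z,g](ρ[g/a](ρ[z/x](ρ[x/y](S))))) → 9

== RESULT ==
z | g
p | 2
q | 2
q | 5
r | 3
r | 7
s | 3
s | 6
s | 8
s | 8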